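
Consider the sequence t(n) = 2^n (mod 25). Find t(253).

Listing terms: t(0) = 1, t(1) = 2, t(2) = 4, t(3) = 8, t(4) = 16, t(5) = 7, t(6) = 14, t(7) = 3, t(8) = 6, t(9) = 12, t(10) = 24, t(11) = 23, t(12) = 21, t(13) = 17, t(14) = 9, t(15) = 18, t(16) = 11, t(17) = 22, t(18) = 19, t(19) = 13, t(20) = 1.
The sequence repeats with period 20.
(253 - 0) mod 20 = 13, so t(253) = t(13) = 17.

17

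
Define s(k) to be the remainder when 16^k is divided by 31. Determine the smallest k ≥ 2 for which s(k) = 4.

3

Listing terms: s(1) = 16; s(2) = 8; s(3) = 4; s(4) = 2; s(5) = 1; s(6) = 16.
Since s(6) = s(1) = 16, the sequence is periodic with period 5.
The value 4 first appears (with k ≥ 2) at s(3).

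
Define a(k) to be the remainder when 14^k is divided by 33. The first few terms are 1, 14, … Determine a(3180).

1

a(0) = 1,  a(1) = 14,  a(2) = 31,  a(3) = 5,  a(4) = 4,  a(5) = 23,  a(6) = 25,  a(7) = 20,  a(8) = 16,  a(9) = 26,  a(10) = 1.
The sequence repeats with period 10.
(3180 - 0) mod 10 = 0, so a(3180) = a(0) = 1.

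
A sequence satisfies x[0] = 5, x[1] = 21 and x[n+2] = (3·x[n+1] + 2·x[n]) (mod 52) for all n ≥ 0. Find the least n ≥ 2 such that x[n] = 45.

4

We have x[0] = 5, x[1] = 21, x[2] = 21, x[3] = 1, x[4] = 45, x[5] = 33, x[6] = 33, x[7] = 9, x[8] = 41, x[9] = 37, x[10] = 37, x[11] = 29, x[12] = 5, x[13] = 21.
Since (x[12], x[13]) = (x[0], x[1]) = (5, 21) (two consecutive terms determine the rest), the sequence is periodic with period 12.
The value 45 first appears (with n ≥ 2) at x[4].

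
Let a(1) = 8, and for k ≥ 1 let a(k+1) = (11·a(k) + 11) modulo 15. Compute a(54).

Listing terms: a(1) = 8,  a(2) = 9,  a(3) = 5,  a(4) = 6,  a(5) = 2,  a(6) = 3,  a(7) = 14,  a(8) = 0,  a(9) = 11,  a(10) = 12,  a(11) = 8.
The sequence repeats with period 10.
(54 - 1) mod 10 = 3, so a(54) = a(4) = 6.

6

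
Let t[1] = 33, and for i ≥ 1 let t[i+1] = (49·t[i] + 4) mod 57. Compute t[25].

33

Computing terms: t[1] = 33,  t[2] = 25,  t[3] = 32,  t[4] = 33.
Since t[4] = t[1] = 33, the sequence is periodic with period 3.
(25 - 1) mod 3 = 0, so t[25] = t[1] = 33.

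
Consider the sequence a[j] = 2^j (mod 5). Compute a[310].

4

We have a[1] = 2; a[2] = 4; a[3] = 3; a[4] = 1; a[5] = 2.
Since a[5] = a[1] = 2, the sequence is periodic with period 4.
So a[310] = a[1 + ((310-1) mod 4)] = a[2] = 4.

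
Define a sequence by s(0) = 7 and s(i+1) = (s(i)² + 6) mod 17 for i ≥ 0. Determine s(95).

10

Computing terms: s(0) = 7,  s(1) = 4,  s(2) = 5,  s(3) = 14,  s(4) = 15,  s(5) = 10,  s(6) = 4.
Since s(6) = s(1) = 4, the sequence is eventually periodic: after a pre-period of length 1 it cycles with period 5.
For i ≥ 1, s(i) depends only on (i - 1) mod 5. (95 - 1) mod 5 = 4, so s(95) = s(5) = 10.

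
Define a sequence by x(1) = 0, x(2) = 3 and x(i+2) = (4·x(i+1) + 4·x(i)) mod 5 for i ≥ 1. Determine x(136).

x(1) = 0; x(2) = 3; x(3) = 2; x(4) = 0; x(5) = 3.
The sequence repeats with period 3.
(136 - 1) mod 3 = 0, so x(136) = x(1) = 0.

0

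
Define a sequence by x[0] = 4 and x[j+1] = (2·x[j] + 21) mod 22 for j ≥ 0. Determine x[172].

Computing terms: x[0] = 4; x[1] = 7; x[2] = 13; x[3] = 3; x[4] = 5; x[5] = 9; x[6] = 17; x[7] = 11; x[8] = 21; x[9] = 19; x[10] = 15; x[11] = 7.
Since x[11] = x[1] = 7, the sequence is eventually periodic: after a pre-period of length 1 it cycles with period 10.
For j ≥ 1, x[j] depends only on (j - 1) mod 10. (172 - 1) mod 10 = 1, so x[172] = x[2] = 13.

13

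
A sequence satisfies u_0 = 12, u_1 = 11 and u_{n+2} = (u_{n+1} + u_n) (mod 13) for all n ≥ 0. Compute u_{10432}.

u_0 = 12; u_1 = 11; u_2 = 10; u_3 = 8; u_4 = 5; u_5 = 0; u_6 = 5; u_7 = 5; u_8 = 10; u_9 = 2; u_{10} = 12; u_{11} = 1; u_{12} = 0; u_{13} = 1; u_{14} = 1; u_{15} = 2; u_{16} = 3; u_{17} = 5; u_{18} = 8; u_{19} = 0; u_{20} = 8; u_{21} = 8; u_{22} = 3; u_{23} = 11; u_{24} = 1; u_{25} = 12; u_{26} = 0; u_{27} = 12; u_{28} = 12; u_{29} = 11.
Since (u_{28}, u_{29}) = (u_0, u_1) = (12, 11) (two consecutive terms determine the rest), the sequence is periodic with period 28.
So u_{10432} = u_{0 + ((10432-0) mod 28)} = u_{16} = 3.

3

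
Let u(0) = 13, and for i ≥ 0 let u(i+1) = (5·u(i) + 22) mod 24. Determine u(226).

1

u(0) = 13, u(1) = 15, u(2) = 1, u(3) = 3, u(4) = 13.
The sequence repeats with period 4.
So u(226) = u(0 + ((226-0) mod 4)) = u(2) = 1.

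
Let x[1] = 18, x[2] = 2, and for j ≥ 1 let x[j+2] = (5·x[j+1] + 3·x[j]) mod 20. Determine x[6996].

16

Computing terms: x[1] = 18, x[2] = 2, x[3] = 4, x[4] = 6, x[5] = 2, x[6] = 8, x[7] = 6, x[8] = 14, x[9] = 8, x[10] = 2, x[11] = 14, x[12] = 16, x[13] = 2, x[14] = 18, x[15] = 16, x[16] = 14, x[17] = 18, x[18] = 12, x[19] = 14, x[20] = 6, x[21] = 12, x[22] = 18, x[23] = 6, x[24] = 4, x[25] = 18, x[26] = 2.
Since (x[25], x[26]) = (x[1], x[2]) = (18, 2) (two consecutive terms determine the rest), the sequence is periodic with period 24.
(6996 - 1) mod 24 = 11, so x[6996] = x[12] = 16.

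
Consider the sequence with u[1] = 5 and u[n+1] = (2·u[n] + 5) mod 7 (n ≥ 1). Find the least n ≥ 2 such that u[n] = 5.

4

u[1] = 5; u[2] = 1; u[3] = 0; u[4] = 5.
Since u[4] = u[1] = 5, the sequence is periodic with period 3.
The value 5 next appears (with n ≥ 2) at u[4].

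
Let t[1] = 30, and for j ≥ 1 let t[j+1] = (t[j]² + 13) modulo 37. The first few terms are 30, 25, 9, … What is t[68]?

We have t[1] = 30,  t[2] = 25,  t[3] = 9,  t[4] = 20,  t[5] = 6,  t[6] = 12,  t[7] = 9.
Since t[7] = t[3] = 9, the sequence is eventually periodic: after a pre-period of length 2 it cycles with period 4.
For j ≥ 3, t[j] depends only on (j - 3) mod 4. (68 - 3) mod 4 = 1, so t[68] = t[4] = 20.

20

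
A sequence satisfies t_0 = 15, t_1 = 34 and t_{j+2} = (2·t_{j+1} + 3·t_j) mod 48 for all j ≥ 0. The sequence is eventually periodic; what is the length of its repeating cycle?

16

We have t_0 = 15,  t_1 = 34,  t_2 = 17,  t_3 = 40,  t_4 = 35,  t_5 = 46,  t_6 = 5,  t_7 = 4,  t_8 = 23,  t_9 = 10,  t_{10} = 41,  t_{11} = 16,  t_{12} = 11,  t_{13} = 22,  t_{14} = 29,  t_{15} = 28,  t_{16} = 47,  t_{17} = 34,  t_{18} = 17.
Since (t_{17}, t_{18}) = (t_1, t_2) = (34, 17) (two consecutive terms determine the rest), the sequence is eventually periodic: after a pre-period of length 1 it cycles with period 16.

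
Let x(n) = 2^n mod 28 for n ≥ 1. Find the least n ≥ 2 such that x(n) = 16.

Listing terms: x(1) = 2, x(2) = 4, x(3) = 8, x(4) = 16, x(5) = 4.
Since x(5) = x(2) = 4, the sequence is eventually periodic: after a pre-period of length 1 it cycles with period 3.
The value 16 first appears (with n ≥ 2) at x(4).

4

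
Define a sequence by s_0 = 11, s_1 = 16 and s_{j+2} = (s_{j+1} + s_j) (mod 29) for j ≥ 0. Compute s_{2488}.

7

We have s_0 = 11; s_1 = 16; s_2 = 27; s_3 = 14; s_4 = 12; s_5 = 26; s_6 = 9; s_7 = 6; s_8 = 15; s_9 = 21; s_{10} = 7; s_{11} = 28; s_{12} = 6; s_{13} = 5; s_{14} = 11; s_{15} = 16.
Since (s_{14}, s_{15}) = (s_0, s_1) = (11, 16) (two consecutive terms determine the rest), the sequence is periodic with period 14.
(2488 - 0) mod 14 = 10, so s_{2488} = s_{10} = 7.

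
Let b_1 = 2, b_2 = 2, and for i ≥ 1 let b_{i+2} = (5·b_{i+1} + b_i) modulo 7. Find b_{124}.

6

Computing terms: b_1 = 2, b_2 = 2, b_3 = 5, b_4 = 6, b_5 = 0, b_6 = 6, b_7 = 2, b_8 = 2.
Since (b_7, b_8) = (b_1, b_2) = (2, 2) (two consecutive terms determine the rest), the sequence is periodic with period 6.
So b_{124} = b_{1 + ((124-1) mod 6)} = b_4 = 6.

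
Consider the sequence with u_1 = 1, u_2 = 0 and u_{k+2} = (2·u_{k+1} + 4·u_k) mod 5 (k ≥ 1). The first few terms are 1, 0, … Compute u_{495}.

Computing terms: u_1 = 1; u_2 = 0; u_3 = 4; u_4 = 3; u_5 = 2; u_6 = 1; u_7 = 0.
The sequence repeats with period 5.
(495 - 1) mod 5 = 4, so u_{495} = u_5 = 2.

2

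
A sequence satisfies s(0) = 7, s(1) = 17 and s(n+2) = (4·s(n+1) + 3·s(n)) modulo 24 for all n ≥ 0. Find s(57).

17

We have s(0) = 7, s(1) = 17, s(2) = 17, s(3) = 23, s(4) = 23, s(5) = 17, s(6) = 17.
Since (s(5), s(6)) = (s(1), s(2)) = (17, 17) (two consecutive terms determine the rest), the sequence is eventually periodic: after a pre-period of length 1 it cycles with period 4.
For n ≥ 1, s(n) depends only on (n - 1) mod 4. (57 - 1) mod 4 = 0, so s(57) = s(1) = 17.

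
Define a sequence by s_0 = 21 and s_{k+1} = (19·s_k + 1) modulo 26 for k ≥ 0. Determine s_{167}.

12

Listing terms: s_0 = 21, s_1 = 10, s_2 = 9, s_3 = 16, s_4 = 19, s_5 = 24, s_6 = 15, s_7 = 0, s_8 = 1, s_9 = 20, s_{10} = 17, s_{11} = 12, s_{12} = 21.
Since s_{12} = s_0 = 21, the sequence is periodic with period 12.
(167 - 0) mod 12 = 11, so s_{167} = s_{11} = 12.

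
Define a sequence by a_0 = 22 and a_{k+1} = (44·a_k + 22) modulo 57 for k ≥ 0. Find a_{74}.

Computing terms: a_0 = 22, a_1 = 21, a_2 = 34, a_3 = 36, a_4 = 10, a_5 = 6, a_6 = 1, a_7 = 9, a_8 = 19, a_9 = 3, a_{10} = 40, a_{11} = 15, a_{12} = 55, a_{13} = 48, a_{14} = 25, a_{15} = 39, a_{16} = 28, a_{17} = 0, a_{18} = 22.
The sequence repeats with period 18.
So a_{74} = a_{0 + ((74-0) mod 18)} = a_2 = 34.

34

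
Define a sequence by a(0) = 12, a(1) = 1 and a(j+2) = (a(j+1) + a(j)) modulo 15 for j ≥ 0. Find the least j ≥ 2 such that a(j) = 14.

Computing terms: a(0) = 12; a(1) = 1; a(2) = 13; a(3) = 14; a(4) = 12; a(5) = 11; a(6) = 8; a(7) = 4; a(8) = 12; a(9) = 1.
The sequence repeats with period 8.
The value 14 first appears (with j ≥ 2) at a(3).

3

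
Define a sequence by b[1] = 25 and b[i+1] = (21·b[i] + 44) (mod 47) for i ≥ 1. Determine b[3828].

18

Listing terms: b[1] = 25; b[2] = 5; b[3] = 8; b[4] = 24; b[5] = 31; b[6] = 37; b[7] = 22; b[8] = 36; b[9] = 1; b[10] = 18; b[11] = 46; b[12] = 23; b[13] = 10; b[14] = 19; b[15] = 20; b[16] = 41; b[17] = 12; b[18] = 14; b[19] = 9; b[20] = 45; b[21] = 2; b[22] = 39; b[23] = 17; b[24] = 25.
The sequence repeats with period 23.
So b[3828] = b[1 + ((3828-1) mod 23)] = b[10] = 18.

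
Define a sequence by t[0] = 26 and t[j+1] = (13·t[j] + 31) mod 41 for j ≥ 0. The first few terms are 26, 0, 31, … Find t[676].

t[0] = 26,  t[1] = 0,  t[2] = 31,  t[3] = 24,  t[4] = 15,  t[5] = 21,  t[6] = 17,  t[7] = 6,  t[8] = 27,  t[9] = 13,  t[10] = 36,  t[11] = 7,  t[12] = 40,  t[13] = 18,  t[14] = 19,  t[15] = 32,  t[16] = 37,  t[17] = 20,  t[18] = 4,  t[19] = 1,  t[20] = 3,  t[21] = 29,  t[22] = 39,  t[23] = 5,  t[24] = 14,  t[25] = 8,  t[26] = 12,  t[27] = 23,  t[28] = 2,  t[29] = 16,  t[30] = 34,  t[31] = 22,  t[32] = 30,  t[33] = 11,  t[34] = 10,  t[35] = 38,  t[36] = 33,  t[37] = 9,  t[38] = 25,  t[39] = 28,  t[40] = 26.
Since t[40] = t[0] = 26, the sequence is periodic with period 40.
(676 - 0) mod 40 = 36, so t[676] = t[36] = 33.

33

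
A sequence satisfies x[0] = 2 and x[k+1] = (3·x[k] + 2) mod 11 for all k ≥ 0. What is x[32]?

We have x[0] = 2, x[1] = 8, x[2] = 4, x[3] = 3, x[4] = 0, x[5] = 2.
The sequence repeats with period 5.
(32 - 0) mod 5 = 2, so x[32] = x[2] = 4.

4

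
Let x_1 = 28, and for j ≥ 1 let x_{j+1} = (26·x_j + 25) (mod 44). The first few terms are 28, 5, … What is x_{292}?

27

We have x_1 = 28, x_2 = 5, x_3 = 23, x_4 = 7, x_5 = 31, x_6 = 39, x_7 = 27, x_8 = 23.
Since x_8 = x_3 = 23, the sequence is eventually periodic: after a pre-period of length 2 it cycles with period 5.
For j ≥ 3, x_j depends only on (j - 3) mod 5. (292 - 3) mod 5 = 4, so x_{292} = x_7 = 27.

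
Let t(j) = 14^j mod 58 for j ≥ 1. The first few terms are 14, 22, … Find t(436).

We have t(1) = 14,  t(2) = 22,  t(3) = 18,  t(4) = 20,  t(5) = 48,  t(6) = 34,  t(7) = 12,  t(8) = 52,  t(9) = 32,  t(10) = 42,  t(11) = 8,  t(12) = 54,  t(13) = 2,  t(14) = 28,  t(15) = 44,  t(16) = 36,  t(17) = 40,  t(18) = 38,  t(19) = 10,  t(20) = 24,  t(21) = 46,  t(22) = 6,  t(23) = 26,  t(24) = 16,  t(25) = 50,  t(26) = 4,  t(27) = 56,  t(28) = 30,  t(29) = 14.
Since t(29) = t(1) = 14, the sequence is periodic with period 28.
(436 - 1) mod 28 = 15, so t(436) = t(16) = 36.

36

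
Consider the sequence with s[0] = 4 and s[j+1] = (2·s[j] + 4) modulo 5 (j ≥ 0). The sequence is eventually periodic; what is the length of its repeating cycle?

Computing terms: s[0] = 4,  s[1] = 2,  s[2] = 3,  s[3] = 0,  s[4] = 4.
Since s[4] = s[0] = 4, the sequence is periodic with period 4.

4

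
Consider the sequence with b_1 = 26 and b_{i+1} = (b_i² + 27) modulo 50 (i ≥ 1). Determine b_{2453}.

6

Listing terms: b_1 = 26, b_2 = 3, b_3 = 36, b_4 = 23, b_5 = 6, b_6 = 13, b_7 = 46, b_8 = 43, b_9 = 26.
The sequence repeats with period 8.
So b_{2453} = b_{1 + ((2453-1) mod 8)} = b_5 = 6.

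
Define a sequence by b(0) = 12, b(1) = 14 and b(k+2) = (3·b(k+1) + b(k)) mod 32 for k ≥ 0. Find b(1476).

12

Computing terms: b(0) = 12, b(1) = 14, b(2) = 22, b(3) = 16, b(4) = 6, b(5) = 2, b(6) = 12, b(7) = 6, b(8) = 30, b(9) = 0, b(10) = 30, b(11) = 26, b(12) = 12, b(13) = 30, b(14) = 6, b(15) = 16, b(16) = 22, b(17) = 18, b(18) = 12, b(19) = 22, b(20) = 14, b(21) = 0, b(22) = 14, b(23) = 10, b(24) = 12, b(25) = 14.
The sequence repeats with period 24.
So b(1476) = b(0 + ((1476-0) mod 24)) = b(12) = 12.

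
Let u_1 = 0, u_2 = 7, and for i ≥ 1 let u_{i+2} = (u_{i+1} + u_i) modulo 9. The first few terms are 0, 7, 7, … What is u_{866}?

7

We have u_1 = 0, u_2 = 7, u_3 = 7, u_4 = 5, u_5 = 3, u_6 = 8, u_7 = 2, u_8 = 1, u_9 = 3, u_{10} = 4, u_{11} = 7, u_{12} = 2, u_{13} = 0, u_{14} = 2, u_{15} = 2, u_{16} = 4, u_{17} = 6, u_{18} = 1, u_{19} = 7, u_{20} = 8, u_{21} = 6, u_{22} = 5, u_{23} = 2, u_{24} = 7, u_{25} = 0, u_{26} = 7.
The sequence repeats with period 24.
(866 - 1) mod 24 = 1, so u_{866} = u_2 = 7.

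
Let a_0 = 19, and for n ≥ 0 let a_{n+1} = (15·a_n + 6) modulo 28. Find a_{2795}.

3

We have a_0 = 19; a_1 = 11; a_2 = 3; a_3 = 23; a_4 = 15; a_5 = 7; a_6 = 27; a_7 = 19.
Since a_7 = a_0 = 19, the sequence is periodic with period 7.
So a_{2795} = a_{0 + ((2795-0) mod 7)} = a_2 = 3.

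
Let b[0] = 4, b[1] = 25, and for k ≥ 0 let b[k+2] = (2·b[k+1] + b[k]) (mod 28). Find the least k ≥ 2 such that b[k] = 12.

b[0] = 4, b[1] = 25, b[2] = 26, b[3] = 21, b[4] = 12, b[5] = 17, b[6] = 18, b[7] = 25, b[8] = 12, b[9] = 21, b[10] = 26, b[11] = 17, b[12] = 4, b[13] = 25.
The sequence repeats with period 12.
The value 12 first appears (with k ≥ 2) at b[4].

4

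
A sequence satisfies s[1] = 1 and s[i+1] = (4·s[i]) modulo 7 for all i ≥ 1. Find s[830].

Computing terms: s[1] = 1; s[2] = 4; s[3] = 2; s[4] = 1.
Since s[4] = s[1] = 1, the sequence is periodic with period 3.
(830 - 1) mod 3 = 1, so s[830] = s[2] = 4.

4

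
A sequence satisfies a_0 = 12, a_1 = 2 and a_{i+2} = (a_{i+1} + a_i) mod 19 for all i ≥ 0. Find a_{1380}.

7

We have a_0 = 12, a_1 = 2, a_2 = 14, a_3 = 16, a_4 = 11, a_5 = 8, a_6 = 0, a_7 = 8, a_8 = 8, a_9 = 16, a_{10} = 5, a_{11} = 2, a_{12} = 7, a_{13} = 9, a_{14} = 16, a_{15} = 6, a_{16} = 3, a_{17} = 9, a_{18} = 12, a_{19} = 2.
Since (a_{18}, a_{19}) = (a_0, a_1) = (12, 2) (two consecutive terms determine the rest), the sequence is periodic with period 18.
So a_{1380} = a_{0 + ((1380-0) mod 18)} = a_{12} = 7.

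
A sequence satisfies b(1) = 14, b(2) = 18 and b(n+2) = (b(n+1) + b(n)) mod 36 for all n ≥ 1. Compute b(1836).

b(1) = 14; b(2) = 18; b(3) = 32; b(4) = 14; b(5) = 10; b(6) = 24; b(7) = 34; b(8) = 22; b(9) = 20; b(10) = 6; b(11) = 26; b(12) = 32; b(13) = 22; b(14) = 18; b(15) = 4; b(16) = 22; b(17) = 26; b(18) = 12; b(19) = 2; b(20) = 14; b(21) = 16; b(22) = 30; b(23) = 10; b(24) = 4; b(25) = 14; b(26) = 18.
Since (b(25), b(26)) = (b(1), b(2)) = (14, 18) (two consecutive terms determine the rest), the sequence is periodic with period 24.
(1836 - 1) mod 24 = 11, so b(1836) = b(12) = 32.

32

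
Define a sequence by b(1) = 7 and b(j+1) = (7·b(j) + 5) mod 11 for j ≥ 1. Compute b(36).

6

We have b(1) = 7; b(2) = 10; b(3) = 9; b(4) = 2; b(5) = 8; b(6) = 6; b(7) = 3; b(8) = 4; b(9) = 0; b(10) = 5; b(11) = 7.
Since b(11) = b(1) = 7, the sequence is periodic with period 10.
(36 - 1) mod 10 = 5, so b(36) = b(6) = 6.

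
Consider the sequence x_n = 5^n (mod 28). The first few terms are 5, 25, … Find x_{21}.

13

x_1 = 5,  x_2 = 25,  x_3 = 13,  x_4 = 9,  x_5 = 17,  x_6 = 1,  x_7 = 5.
The sequence repeats with period 6.
So x_{21} = x_{1 + ((21-1) mod 6)} = x_3 = 13.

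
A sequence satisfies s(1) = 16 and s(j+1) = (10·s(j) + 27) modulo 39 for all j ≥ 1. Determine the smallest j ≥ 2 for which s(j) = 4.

s(1) = 16, s(2) = 31, s(3) = 25, s(4) = 4, s(5) = 28, s(6) = 34, s(7) = 16.
Since s(7) = s(1) = 16, the sequence is periodic with period 6.
The value 4 first appears (with j ≥ 2) at s(4).

4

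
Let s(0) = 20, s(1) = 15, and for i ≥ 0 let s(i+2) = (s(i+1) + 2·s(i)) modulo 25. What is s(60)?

20

Computing terms: s(0) = 20, s(1) = 15, s(2) = 5, s(3) = 10, s(4) = 20, s(5) = 15.
The sequence repeats with period 4.
So s(60) = s(0 + ((60-0) mod 4)) = s(0) = 20.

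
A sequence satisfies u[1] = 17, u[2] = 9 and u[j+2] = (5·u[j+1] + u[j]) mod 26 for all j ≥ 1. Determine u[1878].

24

We have u[1] = 17; u[2] = 9; u[3] = 10; u[4] = 7; u[5] = 19; u[6] = 24; u[7] = 9; u[8] = 17; u[9] = 16; u[10] = 19; u[11] = 7; u[12] = 2; u[13] = 17; u[14] = 9.
Since (u[13], u[14]) = (u[1], u[2]) = (17, 9) (two consecutive terms determine the rest), the sequence is periodic with period 12.
So u[1878] = u[1 + ((1878-1) mod 12)] = u[6] = 24.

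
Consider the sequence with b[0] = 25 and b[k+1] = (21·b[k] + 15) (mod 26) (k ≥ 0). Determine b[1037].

20

Listing terms: b[0] = 25, b[1] = 20, b[2] = 19, b[3] = 24, b[4] = 25.
Since b[4] = b[0] = 25, the sequence is periodic with period 4.
(1037 - 0) mod 4 = 1, so b[1037] = b[1] = 20.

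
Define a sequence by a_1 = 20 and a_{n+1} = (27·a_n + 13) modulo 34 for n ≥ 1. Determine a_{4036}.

We have a_1 = 20; a_2 = 9; a_3 = 18; a_4 = 23; a_5 = 22; a_6 = 29; a_7 = 14; a_8 = 17; a_9 = 30; a_{10} = 7; a_{11} = 32; a_{12} = 27; a_{13} = 28; a_{14} = 21; a_{15} = 2; a_{16} = 33; a_{17} = 20.
The sequence repeats with period 16.
(4036 - 1) mod 16 = 3, so a_{4036} = a_4 = 23.

23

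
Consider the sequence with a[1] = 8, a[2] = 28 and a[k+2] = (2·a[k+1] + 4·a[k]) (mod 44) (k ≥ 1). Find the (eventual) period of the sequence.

Listing terms: a[1] = 8, a[2] = 28, a[3] = 0, a[4] = 24, a[5] = 4, a[6] = 16, a[7] = 4, a[8] = 28, a[9] = 28, a[10] = 36, a[11] = 8, a[12] = 28.
Since (a[11], a[12]) = (a[1], a[2]) = (8, 28) (two consecutive terms determine the rest), the sequence is periodic with period 10.

10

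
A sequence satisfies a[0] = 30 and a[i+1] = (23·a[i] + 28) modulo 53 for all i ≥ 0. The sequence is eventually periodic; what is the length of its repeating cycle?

Listing terms: a[0] = 30; a[1] = 29; a[2] = 6; a[3] = 7; a[4] = 30.
Since a[4] = a[0] = 30, the sequence is periodic with period 4.

4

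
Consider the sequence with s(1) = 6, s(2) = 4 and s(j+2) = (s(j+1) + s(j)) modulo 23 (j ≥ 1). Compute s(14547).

10

We have s(1) = 6, s(2) = 4, s(3) = 10, s(4) = 14, s(5) = 1, s(6) = 15, s(7) = 16, s(8) = 8, s(9) = 1, s(10) = 9, s(11) = 10, s(12) = 19, s(13) = 6, s(14) = 2, s(15) = 8, s(16) = 10, s(17) = 18, s(18) = 5, s(19) = 0, s(20) = 5, s(21) = 5, s(22) = 10, s(23) = 15, s(24) = 2, s(25) = 17, s(26) = 19, s(27) = 13, s(28) = 9, s(29) = 22, s(30) = 8, s(31) = 7, s(32) = 15, s(33) = 22, s(34) = 14, s(35) = 13, s(36) = 4, s(37) = 17, s(38) = 21, s(39) = 15, s(40) = 13, s(41) = 5, s(42) = 18, s(43) = 0, s(44) = 18, s(45) = 18, s(46) = 13, s(47) = 8, s(48) = 21, s(49) = 6, s(50) = 4.
The sequence repeats with period 48.
(14547 - 1) mod 48 = 2, so s(14547) = s(3) = 10.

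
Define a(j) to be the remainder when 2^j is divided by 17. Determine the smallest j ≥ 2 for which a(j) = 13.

6

Listing terms: a(1) = 2; a(2) = 4; a(3) = 8; a(4) = 16; a(5) = 15; a(6) = 13; a(7) = 9; a(8) = 1; a(9) = 2.
The sequence repeats with period 8.
The value 13 first appears (with j ≥ 2) at a(6).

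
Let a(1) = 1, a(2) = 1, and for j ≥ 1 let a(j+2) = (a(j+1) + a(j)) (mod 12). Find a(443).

5

a(1) = 1,  a(2) = 1,  a(3) = 2,  a(4) = 3,  a(5) = 5,  a(6) = 8,  a(7) = 1,  a(8) = 9,  a(9) = 10,  a(10) = 7,  a(11) = 5,  a(12) = 0,  a(13) = 5,  a(14) = 5,  a(15) = 10,  a(16) = 3,  a(17) = 1,  a(18) = 4,  a(19) = 5,  a(20) = 9,  a(21) = 2,  a(22) = 11,  a(23) = 1,  a(24) = 0,  a(25) = 1,  a(26) = 1.
Since (a(25), a(26)) = (a(1), a(2)) = (1, 1) (two consecutive terms determine the rest), the sequence is periodic with period 24.
(443 - 1) mod 24 = 10, so a(443) = a(11) = 5.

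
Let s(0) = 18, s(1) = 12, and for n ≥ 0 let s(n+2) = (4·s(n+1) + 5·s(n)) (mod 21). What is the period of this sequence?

We have s(0) = 18; s(1) = 12; s(2) = 12; s(3) = 3; s(4) = 9; s(5) = 9; s(6) = 18; s(7) = 12.
The sequence repeats with period 6.

6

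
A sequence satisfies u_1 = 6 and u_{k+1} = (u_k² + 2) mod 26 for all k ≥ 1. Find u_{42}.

12

Computing terms: u_1 = 6; u_2 = 12; u_3 = 16; u_4 = 24; u_5 = 6.
The sequence repeats with period 4.
So u_{42} = u_{1 + ((42-1) mod 4)} = u_2 = 12.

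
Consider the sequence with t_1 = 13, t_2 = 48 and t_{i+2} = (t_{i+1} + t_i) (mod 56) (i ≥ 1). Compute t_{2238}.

15

Computing terms: t_1 = 13, t_2 = 48, t_3 = 5, t_4 = 53, t_5 = 2, t_6 = 55, t_7 = 1, t_8 = 0, t_9 = 1, t_{10} = 1, t_{11} = 2, t_{12} = 3, t_{13} = 5, t_{14} = 8, t_{15} = 13, t_{16} = 21, t_{17} = 34, t_{18} = 55, t_{19} = 33, t_{20} = 32, t_{21} = 9, t_{22} = 41, t_{23} = 50, t_{24} = 35, t_{25} = 29, t_{26} = 8, t_{27} = 37, t_{28} = 45, t_{29} = 26, t_{30} = 15, t_{31} = 41, t_{32} = 0, t_{33} = 41, t_{34} = 41, t_{35} = 26, t_{36} = 11, t_{37} = 37, t_{38} = 48, t_{39} = 29, t_{40} = 21, t_{41} = 50, t_{42} = 15, t_{43} = 9, t_{44} = 24, t_{45} = 33, t_{46} = 1, t_{47} = 34, t_{48} = 35, t_{49} = 13, t_{50} = 48.
The sequence repeats with period 48.
So t_{2238} = t_{1 + ((2238-1) mod 48)} = t_{30} = 15.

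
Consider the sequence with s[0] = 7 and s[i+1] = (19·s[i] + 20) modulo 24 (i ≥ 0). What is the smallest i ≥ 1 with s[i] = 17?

We have s[0] = 7,  s[1] = 9,  s[2] = 23,  s[3] = 1,  s[4] = 15,  s[5] = 17,  s[6] = 7.
Since s[6] = s[0] = 7, the sequence is periodic with period 6.
The value 17 first appears (with i ≥ 1) at s[5].

5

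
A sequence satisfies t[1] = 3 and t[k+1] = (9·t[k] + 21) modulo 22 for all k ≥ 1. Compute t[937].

t[1] = 3,  t[2] = 4,  t[3] = 13,  t[4] = 6,  t[5] = 9,  t[6] = 14,  t[7] = 15,  t[8] = 2,  t[9] = 17,  t[10] = 20,  t[11] = 3.
Since t[11] = t[1] = 3, the sequence is periodic with period 10.
(937 - 1) mod 10 = 6, so t[937] = t[7] = 15.

15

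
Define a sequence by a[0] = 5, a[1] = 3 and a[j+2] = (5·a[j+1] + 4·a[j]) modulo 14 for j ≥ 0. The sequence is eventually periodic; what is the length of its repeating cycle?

48

We have a[0] = 5; a[1] = 3; a[2] = 7; a[3] = 5; a[4] = 11; a[5] = 5; a[6] = 13; a[7] = 1; a[8] = 1; a[9] = 9; a[10] = 7; a[11] = 1; a[12] = 5; a[13] = 1; a[14] = 11; a[15] = 3; a[16] = 3; a[17] = 13; a[18] = 7; a[19] = 3; a[20] = 1; a[21] = 3; a[22] = 5; a[23] = 9; a[24] = 9; a[25] = 11; a[26] = 7; a[27] = 9; a[28] = 3; a[29] = 9; a[30] = 1; a[31] = 13; a[32] = 13; a[33] = 5; a[34] = 7; a[35] = 13; a[36] = 9; a[37] = 13; a[38] = 3; a[39] = 11; a[40] = 11; a[41] = 1; a[42] = 7; a[43] = 11; a[44] = 13; a[45] = 11; a[46] = 9; a[47] = 5; a[48] = 5; a[49] = 3.
The sequence repeats with period 48.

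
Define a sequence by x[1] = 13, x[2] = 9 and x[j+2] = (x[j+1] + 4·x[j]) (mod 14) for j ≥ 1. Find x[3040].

x[1] = 13,  x[2] = 9,  x[3] = 5,  x[4] = 13,  x[5] = 5,  x[6] = 1,  x[7] = 7,  x[8] = 11,  x[9] = 11,  x[10] = 13,  x[11] = 1,  x[12] = 11,  x[13] = 1,  x[14] = 3,  x[15] = 7,  x[16] = 5,  x[17] = 5,  x[18] = 11,  x[19] = 3,  x[20] = 5,  x[21] = 3,  x[22] = 9,  x[23] = 7,  x[24] = 1,  x[25] = 1,  x[26] = 5,  x[27] = 9,  x[28] = 1,  x[29] = 9,  x[30] = 13,  x[31] = 7,  x[32] = 3,  x[33] = 3,  x[34] = 1,  x[35] = 13,  x[36] = 3,  x[37] = 13,  x[38] = 11,  x[39] = 7,  x[40] = 9,  x[41] = 9,  x[42] = 3,  x[43] = 11,  x[44] = 9,  x[45] = 11,  x[46] = 5,  x[47] = 7,  x[48] = 13,  x[49] = 13,  x[50] = 9.
Since (x[49], x[50]) = (x[1], x[2]) = (13, 9) (two consecutive terms determine the rest), the sequence is periodic with period 48.
(3040 - 1) mod 48 = 15, so x[3040] = x[16] = 5.

5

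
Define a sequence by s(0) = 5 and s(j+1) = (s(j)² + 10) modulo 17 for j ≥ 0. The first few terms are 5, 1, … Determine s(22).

1

We have s(0) = 5; s(1) = 1; s(2) = 11; s(3) = 12; s(4) = 1.
Since s(4) = s(1) = 1, the sequence is eventually periodic: after a pre-period of length 1 it cycles with period 3.
For j ≥ 1, s(j) depends only on (j - 1) mod 3. (22 - 1) mod 3 = 0, so s(22) = s(1) = 1.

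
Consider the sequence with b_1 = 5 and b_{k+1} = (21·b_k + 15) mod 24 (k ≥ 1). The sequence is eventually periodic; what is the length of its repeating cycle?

We have b_1 = 5, b_2 = 0, b_3 = 15, b_4 = 18, b_5 = 9, b_6 = 12, b_7 = 3, b_8 = 6, b_9 = 21, b_{10} = 0.
Since b_{10} = b_2 = 0, the sequence is eventually periodic: after a pre-period of length 1 it cycles with period 8.

8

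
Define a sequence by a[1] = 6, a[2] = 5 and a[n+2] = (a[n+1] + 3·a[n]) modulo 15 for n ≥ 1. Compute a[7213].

Listing terms: a[1] = 6, a[2] = 5, a[3] = 8, a[4] = 8, a[5] = 2, a[6] = 11, a[7] = 2, a[8] = 5, a[9] = 11, a[10] = 11, a[11] = 14, a[12] = 2, a[13] = 14, a[14] = 5, a[15] = 2, a[16] = 2, a[17] = 8, a[18] = 14, a[19] = 8, a[20] = 5, a[21] = 14, a[22] = 14, a[23] = 11, a[24] = 8, a[25] = 11, a[26] = 5, a[27] = 8.
Since (a[26], a[27]) = (a[2], a[3]) = (5, 8) (two consecutive terms determine the rest), the sequence is eventually periodic: after a pre-period of length 1 it cycles with period 24.
For n ≥ 2, a[n] depends only on (n - 2) mod 24. (7213 - 2) mod 24 = 11, so a[7213] = a[13] = 14.

14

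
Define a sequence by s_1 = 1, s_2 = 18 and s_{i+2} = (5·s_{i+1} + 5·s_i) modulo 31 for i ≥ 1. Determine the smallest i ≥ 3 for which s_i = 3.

11

We have s_1 = 1,  s_2 = 18,  s_3 = 2,  s_4 = 7,  s_5 = 14,  s_6 = 12,  s_7 = 6,  s_8 = 28,  s_9 = 15,  s_{10} = 29,  s_{11} = 3,  s_{12} = 5,  s_{13} = 9,  s_{14} = 8,  s_{15} = 23,  s_{16} = 0,  s_{17} = 22,  s_{18} = 17,  s_{19} = 9,  s_{20} = 6,  s_{21} = 13,  s_{22} = 2,  s_{23} = 13,  s_{24} = 13,  s_{25} = 6,  s_{26} = 2,  s_{27} = 9,  s_{28} = 24,  s_{29} = 10,  s_{30} = 15,  s_{31} = 1,  s_{32} = 18.
Since (s_{31}, s_{32}) = (s_1, s_2) = (1, 18) (two consecutive terms determine the rest), the sequence is periodic with period 30.
The value 3 first appears (with i ≥ 3) at s_{11}.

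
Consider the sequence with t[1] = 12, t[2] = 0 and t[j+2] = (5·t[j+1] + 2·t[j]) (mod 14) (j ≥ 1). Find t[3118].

We have t[1] = 12, t[2] = 0, t[3] = 10, t[4] = 8, t[5] = 4, t[6] = 8, t[7] = 6, t[8] = 4, t[9] = 4, t[10] = 0, t[11] = 8, t[12] = 12, t[13] = 6, t[14] = 12, t[15] = 2, t[16] = 6, t[17] = 6, t[18] = 0, t[19] = 12, t[20] = 4, t[21] = 2, t[22] = 4, t[23] = 10, t[24] = 2, t[25] = 2, t[26] = 0, t[27] = 4, t[28] = 6, t[29] = 10, t[30] = 6, t[31] = 8, t[32] = 10, t[33] = 10, t[34] = 0, t[35] = 6, t[36] = 2, t[37] = 8, t[38] = 2, t[39] = 12, t[40] = 8, t[41] = 8, t[42] = 0, t[43] = 2, t[44] = 10, t[45] = 12, t[46] = 10, t[47] = 4, t[48] = 12, t[49] = 12, t[50] = 0.
Since (t[49], t[50]) = (t[1], t[2]) = (12, 0) (two consecutive terms determine the rest), the sequence is periodic with period 48.
So t[3118] = t[1 + ((3118-1) mod 48)] = t[46] = 10.

10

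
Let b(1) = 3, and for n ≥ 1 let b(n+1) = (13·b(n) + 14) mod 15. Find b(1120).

We have b(1) = 3; b(2) = 8; b(3) = 13; b(4) = 3.
Since b(4) = b(1) = 3, the sequence is periodic with period 3.
(1120 - 1) mod 3 = 0, so b(1120) = b(1) = 3.

3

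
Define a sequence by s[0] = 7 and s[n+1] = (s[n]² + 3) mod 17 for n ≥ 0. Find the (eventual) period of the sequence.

4

Computing terms: s[0] = 7, s[1] = 1, s[2] = 4, s[3] = 2, s[4] = 7.
The sequence repeats with period 4.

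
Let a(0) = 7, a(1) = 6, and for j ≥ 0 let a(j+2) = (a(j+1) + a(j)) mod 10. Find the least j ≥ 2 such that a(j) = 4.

a(0) = 7, a(1) = 6, a(2) = 3, a(3) = 9, a(4) = 2, a(5) = 1, a(6) = 3, a(7) = 4, a(8) = 7, a(9) = 1, a(10) = 8, a(11) = 9, a(12) = 7, a(13) = 6.
Since (a(12), a(13)) = (a(0), a(1)) = (7, 6) (two consecutive terms determine the rest), the sequence is periodic with period 12.
The value 4 first appears (with j ≥ 2) at a(7).

7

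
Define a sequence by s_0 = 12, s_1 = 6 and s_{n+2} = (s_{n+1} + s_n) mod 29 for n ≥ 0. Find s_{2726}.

Computing terms: s_0 = 12,  s_1 = 6,  s_2 = 18,  s_3 = 24,  s_4 = 13,  s_5 = 8,  s_6 = 21,  s_7 = 0,  s_8 = 21,  s_9 = 21,  s_{10} = 13,  s_{11} = 5,  s_{12} = 18,  s_{13} = 23,  s_{14} = 12,  s_{15} = 6.
The sequence repeats with period 14.
So s_{2726} = s_{0 + ((2726-0) mod 14)} = s_{10} = 13.

13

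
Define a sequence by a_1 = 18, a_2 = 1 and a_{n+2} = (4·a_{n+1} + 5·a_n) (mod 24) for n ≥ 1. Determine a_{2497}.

Computing terms: a_1 = 18, a_2 = 1, a_3 = 22, a_4 = 21, a_5 = 2, a_6 = 17, a_7 = 6, a_8 = 13, a_9 = 10, a_{10} = 9, a_{11} = 14, a_{12} = 5, a_{13} = 18, a_{14} = 1.
The sequence repeats with period 12.
(2497 - 1) mod 12 = 0, so a_{2497} = a_1 = 18.

18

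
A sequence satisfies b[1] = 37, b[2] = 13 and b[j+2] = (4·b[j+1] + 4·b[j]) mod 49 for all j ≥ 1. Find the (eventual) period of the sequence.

6

Computing terms: b[1] = 37,  b[2] = 13,  b[3] = 4,  b[4] = 19,  b[5] = 43,  b[6] = 3,  b[7] = 37,  b[8] = 13.
Since (b[7], b[8]) = (b[1], b[2]) = (37, 13) (two consecutive terms determine the rest), the sequence is periodic with period 6.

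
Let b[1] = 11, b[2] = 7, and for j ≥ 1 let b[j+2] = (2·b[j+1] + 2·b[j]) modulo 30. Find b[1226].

We have b[1] = 11; b[2] = 7; b[3] = 6; b[4] = 26; b[5] = 4; b[6] = 0; b[7] = 8; b[8] = 16; b[9] = 18; b[10] = 8; b[11] = 22; b[12] = 0; b[13] = 14; b[14] = 28; b[15] = 24; b[16] = 14; b[17] = 16; b[18] = 0; b[19] = 2; b[20] = 4; b[21] = 12; b[22] = 2; b[23] = 28; b[24] = 0; b[25] = 26; b[26] = 22; b[27] = 6; b[28] = 26.
Since (b[27], b[28]) = (b[3], b[4]) = (6, 26) (two consecutive terms determine the rest), the sequence is eventually periodic: after a pre-period of length 2 it cycles with period 24.
For j ≥ 3, b[j] depends only on (j - 3) mod 24. (1226 - 3) mod 24 = 23, so b[1226] = b[26] = 22.

22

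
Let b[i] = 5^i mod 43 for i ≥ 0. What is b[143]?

b[0] = 1; b[1] = 5; b[2] = 25; b[3] = 39; b[4] = 23; b[5] = 29; b[6] = 16; b[7] = 37; b[8] = 13; b[9] = 22; b[10] = 24; b[11] = 34; b[12] = 41; b[13] = 33; b[14] = 36; b[15] = 8; b[16] = 40; b[17] = 28; b[18] = 11; b[19] = 12; b[20] = 17; b[21] = 42; b[22] = 38; b[23] = 18; b[24] = 4; b[25] = 20; b[26] = 14; b[27] = 27; b[28] = 6; b[29] = 30; b[30] = 21; b[31] = 19; b[32] = 9; b[33] = 2; b[34] = 10; b[35] = 7; b[36] = 35; b[37] = 3; b[38] = 15; b[39] = 32; b[40] = 31; b[41] = 26; b[42] = 1.
The sequence repeats with period 42.
(143 - 0) mod 42 = 17, so b[143] = b[17] = 28.

28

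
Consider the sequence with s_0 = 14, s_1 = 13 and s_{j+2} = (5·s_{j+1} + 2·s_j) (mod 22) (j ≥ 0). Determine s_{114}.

1

Computing terms: s_0 = 14; s_1 = 13; s_2 = 5; s_3 = 7; s_4 = 1; s_5 = 19; s_6 = 9; s_7 = 17; s_8 = 15; s_9 = 21; s_{10} = 3; s_{11} = 13; s_{12} = 5.
Since (s_{11}, s_{12}) = (s_1, s_2) = (13, 5) (two consecutive terms determine the rest), the sequence is eventually periodic: after a pre-period of length 1 it cycles with period 10.
For j ≥ 1, s_j depends only on (j - 1) mod 10. (114 - 1) mod 10 = 3, so s_{114} = s_4 = 1.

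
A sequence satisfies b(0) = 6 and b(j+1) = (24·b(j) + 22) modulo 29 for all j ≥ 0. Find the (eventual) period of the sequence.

7

Listing terms: b(0) = 6; b(1) = 21; b(2) = 4; b(3) = 2; b(4) = 12; b(5) = 20; b(6) = 9; b(7) = 6.
Since b(7) = b(0) = 6, the sequence is periodic with period 7.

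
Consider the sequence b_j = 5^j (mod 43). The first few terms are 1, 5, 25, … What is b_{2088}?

21

We have b_0 = 1, b_1 = 5, b_2 = 25, b_3 = 39, b_4 = 23, b_5 = 29, b_6 = 16, b_7 = 37, b_8 = 13, b_9 = 22, b_{10} = 24, b_{11} = 34, b_{12} = 41, b_{13} = 33, b_{14} = 36, b_{15} = 8, b_{16} = 40, b_{17} = 28, b_{18} = 11, b_{19} = 12, b_{20} = 17, b_{21} = 42, b_{22} = 38, b_{23} = 18, b_{24} = 4, b_{25} = 20, b_{26} = 14, b_{27} = 27, b_{28} = 6, b_{29} = 30, b_{30} = 21, b_{31} = 19, b_{32} = 9, b_{33} = 2, b_{34} = 10, b_{35} = 7, b_{36} = 35, b_{37} = 3, b_{38} = 15, b_{39} = 32, b_{40} = 31, b_{41} = 26, b_{42} = 1.
Since b_{42} = b_0 = 1, the sequence is periodic with period 42.
(2088 - 0) mod 42 = 30, so b_{2088} = b_{30} = 21.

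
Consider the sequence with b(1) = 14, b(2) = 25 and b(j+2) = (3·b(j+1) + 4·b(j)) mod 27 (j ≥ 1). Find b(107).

5

Listing terms: b(1) = 14; b(2) = 25; b(3) = 23; b(4) = 7; b(5) = 5; b(6) = 16; b(7) = 14; b(8) = 25.
Since (b(7), b(8)) = (b(1), b(2)) = (14, 25) (two consecutive terms determine the rest), the sequence is periodic with period 6.
(107 - 1) mod 6 = 4, so b(107) = b(5) = 5.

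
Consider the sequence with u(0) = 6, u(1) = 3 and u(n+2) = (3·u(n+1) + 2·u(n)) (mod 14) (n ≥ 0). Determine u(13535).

3

u(0) = 6, u(1) = 3, u(2) = 7, u(3) = 13, u(4) = 11, u(5) = 3, u(6) = 3, u(7) = 1, u(8) = 9, u(9) = 1, u(10) = 7, u(11) = 9, u(12) = 13, u(13) = 1, u(14) = 1, u(15) = 5, u(16) = 3, u(17) = 5, u(18) = 7, u(19) = 3, u(20) = 9, u(21) = 5, u(22) = 5, u(23) = 11, u(24) = 1, u(25) = 11, u(26) = 7, u(27) = 1, u(28) = 3, u(29) = 11, u(30) = 11, u(31) = 13, u(32) = 5, u(33) = 13, u(34) = 7, u(35) = 5, u(36) = 1, u(37) = 13, u(38) = 13, u(39) = 9, u(40) = 11, u(41) = 9, u(42) = 7, u(43) = 11, u(44) = 5, u(45) = 9, u(46) = 9, u(47) = 3, u(48) = 13, u(49) = 3, u(50) = 7.
Since (u(49), u(50)) = (u(1), u(2)) = (3, 7) (two consecutive terms determine the rest), the sequence is eventually periodic: after a pre-period of length 1 it cycles with period 48.
For n ≥ 1, u(n) depends only on (n - 1) mod 48. (13535 - 1) mod 48 = 46, so u(13535) = u(47) = 3.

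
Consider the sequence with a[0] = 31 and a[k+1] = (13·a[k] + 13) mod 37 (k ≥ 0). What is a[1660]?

26

We have a[0] = 31, a[1] = 9, a[2] = 19, a[3] = 1, a[4] = 26, a[5] = 18, a[6] = 25, a[7] = 5, a[8] = 4, a[9] = 28, a[10] = 7, a[11] = 30, a[12] = 33, a[13] = 35, a[14] = 24, a[15] = 29, a[16] = 20, a[17] = 14, a[18] = 10, a[19] = 32, a[20] = 22, a[21] = 3, a[22] = 15, a[23] = 23, a[24] = 16, a[25] = 36, a[26] = 0, a[27] = 13, a[28] = 34, a[29] = 11, a[30] = 8, a[31] = 6, a[32] = 17, a[33] = 12, a[34] = 21, a[35] = 27, a[36] = 31.
Since a[36] = a[0] = 31, the sequence is periodic with period 36.
So a[1660] = a[0 + ((1660-0) mod 36)] = a[4] = 26.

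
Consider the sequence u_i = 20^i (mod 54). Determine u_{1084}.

Listing terms: u_1 = 20; u_2 = 22; u_3 = 8; u_4 = 52; u_5 = 14; u_6 = 10; u_7 = 38; u_8 = 4; u_9 = 26; u_{10} = 34; u_{11} = 32; u_{12} = 46; u_{13} = 2; u_{14} = 40; u_{15} = 44; u_{16} = 16; u_{17} = 50; u_{18} = 28; u_{19} = 20.
The sequence repeats with period 18.
(1084 - 1) mod 18 = 3, so u_{1084} = u_4 = 52.

52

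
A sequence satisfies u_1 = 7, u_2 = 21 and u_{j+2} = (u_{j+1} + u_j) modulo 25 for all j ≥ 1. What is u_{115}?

Listing terms: u_1 = 7, u_2 = 21, u_3 = 3, u_4 = 24, u_5 = 2, u_6 = 1, u_7 = 3, u_8 = 4, u_9 = 7, u_{10} = 11, u_{11} = 18, u_{12} = 4, u_{13} = 22, u_{14} = 1, u_{15} = 23, u_{16} = 24, u_{17} = 22, u_{18} = 21, u_{19} = 18, u_{20} = 14, u_{21} = 7, u_{22} = 21.
The sequence repeats with period 20.
So u_{115} = u_{1 + ((115-1) mod 20)} = u_{15} = 23.

23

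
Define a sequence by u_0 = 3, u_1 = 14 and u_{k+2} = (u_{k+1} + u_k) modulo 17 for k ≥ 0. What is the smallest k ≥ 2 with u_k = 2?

7

We have u_0 = 3, u_1 = 14, u_2 = 0, u_3 = 14, u_4 = 14, u_5 = 11, u_6 = 8, u_7 = 2, u_8 = 10, u_9 = 12, u_{10} = 5, u_{11} = 0, u_{12} = 5, u_{13} = 5, u_{14} = 10, u_{15} = 15, u_{16} = 8, u_{17} = 6, u_{18} = 14, u_{19} = 3, u_{20} = 0, u_{21} = 3, u_{22} = 3, u_{23} = 6, u_{24} = 9, u_{25} = 15, u_{26} = 7, u_{27} = 5, u_{28} = 12, u_{29} = 0, u_{30} = 12, u_{31} = 12, u_{32} = 7, u_{33} = 2, u_{34} = 9, u_{35} = 11, u_{36} = 3, u_{37} = 14.
The sequence repeats with period 36.
The value 2 first appears (with k ≥ 2) at u_7.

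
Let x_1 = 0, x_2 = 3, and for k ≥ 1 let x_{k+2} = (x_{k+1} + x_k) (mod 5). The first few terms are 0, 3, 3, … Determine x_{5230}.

x_1 = 0; x_2 = 3; x_3 = 3; x_4 = 1; x_5 = 4; x_6 = 0; x_7 = 4; x_8 = 4; x_9 = 3; x_{10} = 2; x_{11} = 0; x_{12} = 2; x_{13} = 2; x_{14} = 4; x_{15} = 1; x_{16} = 0; x_{17} = 1; x_{18} = 1; x_{19} = 2; x_{20} = 3; x_{21} = 0; x_{22} = 3.
The sequence repeats with period 20.
So x_{5230} = x_{1 + ((5230-1) mod 20)} = x_{10} = 2.

2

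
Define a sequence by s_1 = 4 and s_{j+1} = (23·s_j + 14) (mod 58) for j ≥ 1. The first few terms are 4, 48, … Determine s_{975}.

Computing terms: s_1 = 4; s_2 = 48; s_3 = 16; s_4 = 34; s_5 = 42; s_6 = 52; s_7 = 50; s_8 = 4.
The sequence repeats with period 7.
So s_{975} = s_{1 + ((975-1) mod 7)} = s_2 = 48.

48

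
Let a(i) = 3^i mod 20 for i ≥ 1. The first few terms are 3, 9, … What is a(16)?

1

Listing terms: a(1) = 3; a(2) = 9; a(3) = 7; a(4) = 1; a(5) = 3.
Since a(5) = a(1) = 3, the sequence is periodic with period 4.
(16 - 1) mod 4 = 3, so a(16) = a(4) = 1.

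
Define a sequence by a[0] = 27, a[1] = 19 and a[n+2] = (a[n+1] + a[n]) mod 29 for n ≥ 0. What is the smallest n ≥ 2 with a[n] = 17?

a[0] = 27; a[1] = 19; a[2] = 17; a[3] = 7; a[4] = 24; a[5] = 2; a[6] = 26; a[7] = 28; a[8] = 25; a[9] = 24; a[10] = 20; a[11] = 15; a[12] = 6; a[13] = 21; a[14] = 27; a[15] = 19.
Since (a[14], a[15]) = (a[0], a[1]) = (27, 19) (two consecutive terms determine the rest), the sequence is periodic with period 14.
The value 17 first appears (with n ≥ 2) at a[2].

2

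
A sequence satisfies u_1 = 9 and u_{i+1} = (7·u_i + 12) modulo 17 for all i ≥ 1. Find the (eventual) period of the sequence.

Listing terms: u_1 = 9,  u_2 = 7,  u_3 = 10,  u_4 = 14,  u_5 = 8,  u_6 = 0,  u_7 = 12,  u_8 = 11,  u_9 = 4,  u_{10} = 6,  u_{11} = 3,  u_{12} = 16,  u_{13} = 5,  u_{14} = 13,  u_{15} = 1,  u_{16} = 2,  u_{17} = 9.
The sequence repeats with period 16.

16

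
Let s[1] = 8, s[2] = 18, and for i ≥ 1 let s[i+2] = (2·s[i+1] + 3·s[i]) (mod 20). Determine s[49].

s[1] = 8; s[2] = 18; s[3] = 0; s[4] = 14; s[5] = 8; s[6] = 18.
Since (s[5], s[6]) = (s[1], s[2]) = (8, 18) (two consecutive terms determine the rest), the sequence is periodic with period 4.
So s[49] = s[1 + ((49-1) mod 4)] = s[1] = 8.

8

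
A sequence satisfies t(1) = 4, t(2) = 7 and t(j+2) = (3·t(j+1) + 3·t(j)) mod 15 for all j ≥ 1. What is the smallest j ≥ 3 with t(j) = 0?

4

Computing terms: t(1) = 4; t(2) = 7; t(3) = 3; t(4) = 0; t(5) = 9; t(6) = 12; t(7) = 3; t(8) = 0.
Since (t(7), t(8)) = (t(3), t(4)) = (3, 0) (two consecutive terms determine the rest), the sequence is eventually periodic: after a pre-period of length 2 it cycles with period 4.
The value 0 first appears (with j ≥ 3) at t(4).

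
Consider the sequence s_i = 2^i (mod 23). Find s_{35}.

4

s_1 = 2, s_2 = 4, s_3 = 8, s_4 = 16, s_5 = 9, s_6 = 18, s_7 = 13, s_8 = 3, s_9 = 6, s_{10} = 12, s_{11} = 1, s_{12} = 2.
The sequence repeats with period 11.
(35 - 1) mod 11 = 1, so s_{35} = s_2 = 4.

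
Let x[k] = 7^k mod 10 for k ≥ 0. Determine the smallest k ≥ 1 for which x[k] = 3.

3

Listing terms: x[0] = 1; x[1] = 7; x[2] = 9; x[3] = 3; x[4] = 1.
Since x[4] = x[0] = 1, the sequence is periodic with period 4.
The value 3 first appears (with k ≥ 1) at x[3].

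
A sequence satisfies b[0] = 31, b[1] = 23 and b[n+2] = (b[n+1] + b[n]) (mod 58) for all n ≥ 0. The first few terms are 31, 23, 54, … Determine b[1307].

34

Listing terms: b[0] = 31,  b[1] = 23,  b[2] = 54,  b[3] = 19,  b[4] = 15,  b[5] = 34,  b[6] = 49,  b[7] = 25,  b[8] = 16,  b[9] = 41,  b[10] = 57,  b[11] = 40,  b[12] = 39,  b[13] = 21,  b[14] = 2,  b[15] = 23,  b[16] = 25,  b[17] = 48,  b[18] = 15,  b[19] = 5,  b[20] = 20,  b[21] = 25,  b[22] = 45,  b[23] = 12,  b[24] = 57,  b[25] = 11,  b[26] = 10,  b[27] = 21,  b[28] = 31,  b[29] = 52,  b[30] = 25,  b[31] = 19,  b[32] = 44,  b[33] = 5,  b[34] = 49,  b[35] = 54,  b[36] = 45,  b[37] = 41,  b[38] = 28,  b[39] = 11,  b[40] = 39,  b[41] = 50,  b[42] = 31,  b[43] = 23.
The sequence repeats with period 42.
So b[1307] = b[0 + ((1307-0) mod 42)] = b[5] = 34.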